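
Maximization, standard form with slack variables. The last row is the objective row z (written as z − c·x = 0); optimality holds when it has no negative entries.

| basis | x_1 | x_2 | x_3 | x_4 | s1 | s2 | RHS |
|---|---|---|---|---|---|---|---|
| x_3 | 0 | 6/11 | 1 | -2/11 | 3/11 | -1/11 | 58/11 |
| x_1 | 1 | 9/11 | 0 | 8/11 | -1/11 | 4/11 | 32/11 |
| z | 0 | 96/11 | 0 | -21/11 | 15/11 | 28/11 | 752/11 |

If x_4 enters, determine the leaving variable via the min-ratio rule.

Column x_4 entries and ratios — x_3: -2/11 ≤ 0, skip; x_1: (32/11)/(8/11) = 4.
Smallest ratio is 4 in the row of x_1, so x_1 leaves.

x_1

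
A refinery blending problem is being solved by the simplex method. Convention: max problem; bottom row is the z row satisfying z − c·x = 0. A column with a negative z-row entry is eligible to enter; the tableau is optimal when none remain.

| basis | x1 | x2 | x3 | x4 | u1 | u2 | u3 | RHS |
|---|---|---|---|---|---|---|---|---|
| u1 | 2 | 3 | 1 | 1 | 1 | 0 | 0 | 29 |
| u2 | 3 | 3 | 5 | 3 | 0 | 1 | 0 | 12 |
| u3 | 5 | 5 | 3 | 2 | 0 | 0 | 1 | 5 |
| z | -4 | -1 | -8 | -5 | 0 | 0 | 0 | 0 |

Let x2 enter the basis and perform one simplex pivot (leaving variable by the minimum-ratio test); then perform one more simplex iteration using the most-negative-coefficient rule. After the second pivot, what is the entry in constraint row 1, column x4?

Ratio test on column x2 — row 1: 29/3 = 29/3; row 2: 12/3 = 4; row 3: 5/5 = 1. Minimum is 1 at row 3 (u3 leaves); pivot element 5.
Divide row 3 by 5; eliminate column x2 from the other rows.
Second iteration: most negative z-row entry is -37/5 in column x3, so x3 enters.
Ratio test on column x3 — row 1: entry -4/5 ≤ 0; row 2: 9/(16/5) = 45/16; row 3: 1/(3/5) = 5/3. Minimum is 5/3 at row 3 (x2 leaves); pivot element 3/5.
Divide row 3 by 3/5; eliminate column x3 from the other rows.
After both pivots, the entry at constraint row 1, column x4 is 1/3.

1/3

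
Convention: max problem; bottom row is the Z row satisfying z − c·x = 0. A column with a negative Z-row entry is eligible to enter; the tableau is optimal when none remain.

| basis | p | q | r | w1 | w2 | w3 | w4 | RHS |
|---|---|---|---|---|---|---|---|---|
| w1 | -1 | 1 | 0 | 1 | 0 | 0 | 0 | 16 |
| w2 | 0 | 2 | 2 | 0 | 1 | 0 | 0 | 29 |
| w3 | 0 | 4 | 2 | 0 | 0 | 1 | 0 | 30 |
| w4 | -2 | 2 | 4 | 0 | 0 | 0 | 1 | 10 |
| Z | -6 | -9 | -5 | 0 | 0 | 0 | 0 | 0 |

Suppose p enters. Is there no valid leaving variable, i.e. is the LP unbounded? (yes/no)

yes

Every constraint-row entry in column p is ≤ 0, so increasing p is unbounded.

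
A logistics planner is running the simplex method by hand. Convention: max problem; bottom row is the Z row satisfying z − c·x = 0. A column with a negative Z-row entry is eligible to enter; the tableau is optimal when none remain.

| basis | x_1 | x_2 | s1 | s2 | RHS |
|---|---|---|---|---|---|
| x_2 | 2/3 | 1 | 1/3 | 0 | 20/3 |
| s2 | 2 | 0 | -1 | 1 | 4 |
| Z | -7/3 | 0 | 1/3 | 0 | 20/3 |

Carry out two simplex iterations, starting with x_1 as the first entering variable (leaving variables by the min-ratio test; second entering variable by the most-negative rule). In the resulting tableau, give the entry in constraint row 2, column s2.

Ratio test on column x_1 — row 1: (20/3)/(2/3) = 10; row 2: 4/2 = 2. Minimum is 2 at row 2 (s2 leaves); pivot element 2.
Divide row 2 by 2; eliminate column x_1 from the other rows.
Second iteration: most negative Z-row entry is -5/6 in column s1, so s1 enters.
Ratio test on column s1 — row 1: (16/3)/(2/3) = 8; row 2: entry -1/2 ≤ 0. Minimum is 8 at row 1 (x_2 leaves); pivot element 2/3.
Divide row 1 by 2/3; eliminate column s1 from the other rows.
After both pivots, the entry at constraint row 2, column s2 is 1/4.

1/4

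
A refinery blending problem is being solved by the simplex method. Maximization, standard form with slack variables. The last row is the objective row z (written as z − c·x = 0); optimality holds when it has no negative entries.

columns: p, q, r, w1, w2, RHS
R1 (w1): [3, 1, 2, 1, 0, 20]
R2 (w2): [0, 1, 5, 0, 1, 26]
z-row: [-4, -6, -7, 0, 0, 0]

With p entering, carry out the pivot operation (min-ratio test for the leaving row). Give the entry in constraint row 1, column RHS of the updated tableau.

Ratio test on column p — row 1: 20/3 = 20/3; row 2: entry 0 ≤ 0. Minimum is 20/3 at row 1 (w1 leaves); pivot element 3.
Divide row 1 by 3; eliminate column p from the other rows.
In the new row 1, the RHS entry is the old entry divided by the pivot: 20/3 = 20/3.

20/3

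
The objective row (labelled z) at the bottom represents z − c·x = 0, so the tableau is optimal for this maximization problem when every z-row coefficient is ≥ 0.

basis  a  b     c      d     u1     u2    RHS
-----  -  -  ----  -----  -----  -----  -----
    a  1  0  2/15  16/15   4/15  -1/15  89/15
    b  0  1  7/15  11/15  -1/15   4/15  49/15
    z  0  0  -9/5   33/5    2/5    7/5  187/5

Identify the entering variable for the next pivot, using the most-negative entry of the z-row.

c

Negative z-row entries: c: -9/5.
The most negative is -9/5 in column c, so c enters.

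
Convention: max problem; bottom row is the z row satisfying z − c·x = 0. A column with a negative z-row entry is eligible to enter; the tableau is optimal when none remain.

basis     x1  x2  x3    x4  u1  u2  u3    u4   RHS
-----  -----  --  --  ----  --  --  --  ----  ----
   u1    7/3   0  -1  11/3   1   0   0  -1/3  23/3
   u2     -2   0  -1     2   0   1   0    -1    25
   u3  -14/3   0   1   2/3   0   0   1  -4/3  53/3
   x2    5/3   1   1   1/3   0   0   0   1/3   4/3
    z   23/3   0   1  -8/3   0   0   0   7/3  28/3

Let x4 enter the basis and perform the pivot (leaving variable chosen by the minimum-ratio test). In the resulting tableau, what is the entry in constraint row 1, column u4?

-1/11

Ratio test on column x4 — row 1: (23/3)/(11/3) = 23/11; row 2: 25/2 = 25/2; row 3: (53/3)/(2/3) = 53/2; row 4: (4/3)/(1/3) = 4. Minimum is 23/11 at row 1 (u1 leaves); pivot element 11/3.
Divide row 1 by 11/3; eliminate column x4 from the other rows.
In the new row 1, the u4 entry is the old entry divided by the pivot: (-1/3)/(11/3) = -1/11.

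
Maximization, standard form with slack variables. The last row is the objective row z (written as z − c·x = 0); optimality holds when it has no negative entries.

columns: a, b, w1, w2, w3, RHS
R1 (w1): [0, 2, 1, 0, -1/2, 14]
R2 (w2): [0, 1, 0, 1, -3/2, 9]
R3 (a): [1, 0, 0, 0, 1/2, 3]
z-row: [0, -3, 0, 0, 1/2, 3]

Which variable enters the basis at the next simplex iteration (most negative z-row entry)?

Negative z-row entries: b: -3.
The most negative is -3 in column b, so b enters.

b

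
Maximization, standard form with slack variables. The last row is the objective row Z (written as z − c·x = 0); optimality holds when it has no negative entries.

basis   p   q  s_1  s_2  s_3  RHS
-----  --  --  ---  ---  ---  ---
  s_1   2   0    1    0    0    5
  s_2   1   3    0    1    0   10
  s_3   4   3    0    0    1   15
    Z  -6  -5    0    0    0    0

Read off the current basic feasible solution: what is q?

0

q is not in the basis, so in the current basic feasible solution q = 0.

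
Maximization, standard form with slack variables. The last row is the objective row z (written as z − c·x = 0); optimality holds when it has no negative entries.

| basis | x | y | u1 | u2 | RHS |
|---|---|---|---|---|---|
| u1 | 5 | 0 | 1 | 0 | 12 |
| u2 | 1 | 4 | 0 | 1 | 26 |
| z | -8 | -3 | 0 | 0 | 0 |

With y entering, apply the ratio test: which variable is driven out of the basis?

Column y entries and ratios — u1: 0 ≤ 0, skip; u2: 26/4 = 13/2.
Smallest ratio is 13/2 in the row of u2, so u2 leaves.

u2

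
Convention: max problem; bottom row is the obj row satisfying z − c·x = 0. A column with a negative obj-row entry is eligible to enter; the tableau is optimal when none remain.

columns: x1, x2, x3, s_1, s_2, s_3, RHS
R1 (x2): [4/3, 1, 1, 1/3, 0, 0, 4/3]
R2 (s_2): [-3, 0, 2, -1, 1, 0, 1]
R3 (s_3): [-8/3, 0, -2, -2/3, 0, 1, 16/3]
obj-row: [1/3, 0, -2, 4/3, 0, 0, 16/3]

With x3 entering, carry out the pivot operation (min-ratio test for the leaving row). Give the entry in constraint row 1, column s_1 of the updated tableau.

5/6

Ratio test on column x3 — row 1: (4/3)/1 = 4/3; row 2: 1/2 = 1/2; row 3: entry -2 ≤ 0. Minimum is 1/2 at row 2 (s_2 leaves); pivot element 2.
Divide row 2 by 2; eliminate column x3 from the other rows.
Row 1 update in column s_1: 1/3 − 1·(-1/2) = 5/6.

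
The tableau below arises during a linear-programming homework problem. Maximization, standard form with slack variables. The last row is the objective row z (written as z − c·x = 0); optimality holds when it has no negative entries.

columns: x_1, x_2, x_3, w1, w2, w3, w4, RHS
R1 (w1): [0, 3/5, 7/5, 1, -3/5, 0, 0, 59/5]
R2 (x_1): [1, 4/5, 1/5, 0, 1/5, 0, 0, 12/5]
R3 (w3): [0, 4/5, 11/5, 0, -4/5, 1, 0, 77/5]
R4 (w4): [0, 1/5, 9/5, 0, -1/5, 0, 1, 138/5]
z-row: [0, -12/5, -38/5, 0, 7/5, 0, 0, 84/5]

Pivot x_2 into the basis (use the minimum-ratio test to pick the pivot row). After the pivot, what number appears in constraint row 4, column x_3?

7/4

Ratio test on column x_2 — row 1: (59/5)/(3/5) = 59/3; row 2: (12/5)/(4/5) = 3; row 3: (77/5)/(4/5) = 77/4; row 4: (138/5)/(1/5) = 138. Minimum is 3 at row 2 (x_1 leaves); pivot element 4/5.
Divide row 2 by 4/5; eliminate column x_2 from the other rows.
Row 4 update in column x_3: 9/5 − (1/5)·(1/4) = 7/4.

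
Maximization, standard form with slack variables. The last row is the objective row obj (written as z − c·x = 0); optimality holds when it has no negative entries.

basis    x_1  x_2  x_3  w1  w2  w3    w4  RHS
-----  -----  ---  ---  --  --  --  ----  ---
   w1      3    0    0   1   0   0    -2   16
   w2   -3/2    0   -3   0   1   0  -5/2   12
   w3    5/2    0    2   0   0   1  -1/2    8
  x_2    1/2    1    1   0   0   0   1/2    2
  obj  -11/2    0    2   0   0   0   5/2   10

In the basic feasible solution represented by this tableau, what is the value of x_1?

0

x_1 is not in the basis, so in the current basic feasible solution x_1 = 0.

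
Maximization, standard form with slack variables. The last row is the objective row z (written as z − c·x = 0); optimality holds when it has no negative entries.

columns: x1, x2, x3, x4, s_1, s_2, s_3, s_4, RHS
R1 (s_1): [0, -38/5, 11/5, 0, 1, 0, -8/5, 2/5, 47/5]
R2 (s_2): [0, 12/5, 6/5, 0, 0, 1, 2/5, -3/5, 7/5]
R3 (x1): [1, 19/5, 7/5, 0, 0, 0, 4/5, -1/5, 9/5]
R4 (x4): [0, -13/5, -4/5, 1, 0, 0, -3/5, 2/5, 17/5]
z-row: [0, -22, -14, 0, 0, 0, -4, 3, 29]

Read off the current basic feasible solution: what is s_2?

7/5

s_2 is basic (row 2); its value is the RHS of that row, 7/5.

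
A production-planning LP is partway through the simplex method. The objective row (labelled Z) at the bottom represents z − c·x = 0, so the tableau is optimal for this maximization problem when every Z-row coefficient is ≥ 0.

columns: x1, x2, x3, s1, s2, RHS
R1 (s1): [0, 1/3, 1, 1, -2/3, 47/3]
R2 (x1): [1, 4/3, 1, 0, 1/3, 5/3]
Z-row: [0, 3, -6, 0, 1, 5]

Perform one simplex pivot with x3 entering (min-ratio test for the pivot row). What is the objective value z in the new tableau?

15

Ratio test on column x3 — row 1: (47/3)/1 = 47/3; row 2: (5/3)/1 = 5/3. Minimum is 5/3 at row 2 (x1 leaves); pivot element 1.
Pivot on row 2; the Z-row RHS becomes 5 − (-6)·(5/3) = 15.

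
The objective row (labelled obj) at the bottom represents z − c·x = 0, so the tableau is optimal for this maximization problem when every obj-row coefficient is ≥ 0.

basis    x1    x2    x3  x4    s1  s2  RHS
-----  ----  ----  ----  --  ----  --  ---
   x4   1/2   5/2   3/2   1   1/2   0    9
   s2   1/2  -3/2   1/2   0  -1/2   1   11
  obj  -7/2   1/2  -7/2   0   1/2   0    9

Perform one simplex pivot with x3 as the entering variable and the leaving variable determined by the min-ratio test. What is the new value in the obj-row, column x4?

7/3

Ratio test on column x3 — row 1: 9/(3/2) = 6; row 2: 11/(1/2) = 22. Minimum is 6 at row 1 (x4 leaves); pivot element 3/2.
Divide row 1 by 3/2; eliminate column x3 from the other rows.
obj-row update in column x4: 0 − (-7/2)·(2/3) = 7/3.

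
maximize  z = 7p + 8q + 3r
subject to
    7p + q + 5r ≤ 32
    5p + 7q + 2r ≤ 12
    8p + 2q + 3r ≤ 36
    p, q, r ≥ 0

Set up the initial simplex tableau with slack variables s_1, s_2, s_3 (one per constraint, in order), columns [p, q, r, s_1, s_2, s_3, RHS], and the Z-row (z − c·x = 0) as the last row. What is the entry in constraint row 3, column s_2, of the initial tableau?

Slack s_2 belongs to constraint 2; its column is the unit vector e_2, so the entry in row 3 is 0.

0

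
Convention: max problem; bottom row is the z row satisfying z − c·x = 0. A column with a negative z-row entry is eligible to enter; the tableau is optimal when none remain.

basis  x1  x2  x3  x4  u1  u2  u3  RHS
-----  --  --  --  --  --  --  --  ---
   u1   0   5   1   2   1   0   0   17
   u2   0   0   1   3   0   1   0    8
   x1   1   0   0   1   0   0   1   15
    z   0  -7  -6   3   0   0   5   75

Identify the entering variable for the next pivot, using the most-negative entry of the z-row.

Negative z-row entries: x2: -7, x3: -6.
The most negative is -7 in column x2, so x2 enters.

x2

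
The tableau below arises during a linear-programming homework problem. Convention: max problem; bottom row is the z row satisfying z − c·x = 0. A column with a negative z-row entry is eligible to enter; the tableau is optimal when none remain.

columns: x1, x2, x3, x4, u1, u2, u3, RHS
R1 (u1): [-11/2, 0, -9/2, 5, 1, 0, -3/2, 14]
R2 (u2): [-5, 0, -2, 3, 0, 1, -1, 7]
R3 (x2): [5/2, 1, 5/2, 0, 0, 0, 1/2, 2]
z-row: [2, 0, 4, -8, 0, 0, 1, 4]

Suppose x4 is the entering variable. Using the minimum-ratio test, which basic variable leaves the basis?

Column x4 entries and ratios — u1: 14/5 = 14/5; u2: 7/3 = 7/3; x2: 0 ≤ 0, skip.
Smallest ratio is 7/3 in the row of u2, so u2 leaves.

u2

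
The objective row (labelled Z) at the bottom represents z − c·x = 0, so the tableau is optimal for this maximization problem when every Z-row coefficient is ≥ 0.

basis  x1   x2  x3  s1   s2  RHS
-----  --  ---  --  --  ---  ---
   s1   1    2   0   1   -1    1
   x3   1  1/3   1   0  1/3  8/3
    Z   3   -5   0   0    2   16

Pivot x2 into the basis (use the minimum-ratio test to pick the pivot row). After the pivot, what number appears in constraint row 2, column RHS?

5/2

Ratio test on column x2 — row 1: 1/2 = 1/2; row 2: (8/3)/(1/3) = 8. Minimum is 1/2 at row 1 (s1 leaves); pivot element 2.
Divide row 1 by 2; eliminate column x2 from the other rows.
Row 2 update in column RHS: 8/3 − (1/3)·(1/2) = 5/2.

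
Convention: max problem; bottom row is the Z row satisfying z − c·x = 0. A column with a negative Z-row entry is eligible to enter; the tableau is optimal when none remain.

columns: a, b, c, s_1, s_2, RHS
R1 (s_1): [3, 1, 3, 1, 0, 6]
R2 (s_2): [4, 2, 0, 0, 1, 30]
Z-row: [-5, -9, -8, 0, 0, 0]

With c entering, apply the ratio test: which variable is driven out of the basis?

Column c entries and ratios — s_1: 6/3 = 2; s_2: 0 ≤ 0, skip.
Smallest ratio is 2 in the row of s_1, so s_1 leaves.

s_1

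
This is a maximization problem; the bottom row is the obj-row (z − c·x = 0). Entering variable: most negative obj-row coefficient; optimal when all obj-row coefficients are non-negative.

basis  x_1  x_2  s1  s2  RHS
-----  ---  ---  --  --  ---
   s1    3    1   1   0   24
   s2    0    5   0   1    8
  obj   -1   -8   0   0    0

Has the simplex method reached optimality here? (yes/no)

The obj-row has a negative entry -8 in column x_2, so it is not optimal.

no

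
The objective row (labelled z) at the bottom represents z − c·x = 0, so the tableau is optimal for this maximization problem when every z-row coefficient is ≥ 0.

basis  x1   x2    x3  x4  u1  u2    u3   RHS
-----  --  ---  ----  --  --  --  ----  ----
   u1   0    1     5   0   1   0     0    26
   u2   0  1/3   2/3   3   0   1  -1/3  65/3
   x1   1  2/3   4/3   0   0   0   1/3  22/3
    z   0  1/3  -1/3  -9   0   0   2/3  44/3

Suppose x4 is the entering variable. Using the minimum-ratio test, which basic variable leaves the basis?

u2

Column x4 entries and ratios — u1: 0 ≤ 0, skip; u2: (65/3)/3 = 65/9; x1: 0 ≤ 0, skip.
Smallest ratio is 65/9 in the row of u2, so u2 leaves.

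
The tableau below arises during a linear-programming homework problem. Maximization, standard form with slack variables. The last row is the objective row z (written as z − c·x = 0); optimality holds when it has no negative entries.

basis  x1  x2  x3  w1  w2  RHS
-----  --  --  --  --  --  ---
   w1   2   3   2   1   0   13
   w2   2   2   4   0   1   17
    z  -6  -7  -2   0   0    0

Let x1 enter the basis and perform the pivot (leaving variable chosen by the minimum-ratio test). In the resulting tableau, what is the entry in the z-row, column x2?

Ratio test on column x1 — row 1: 13/2 = 13/2; row 2: 17/2 = 17/2. Minimum is 13/2 at row 1 (w1 leaves); pivot element 2.
Divide row 1 by 2; eliminate column x1 from the other rows.
z-row update in column x2: -7 − (-6)·(3/2) = 2.

2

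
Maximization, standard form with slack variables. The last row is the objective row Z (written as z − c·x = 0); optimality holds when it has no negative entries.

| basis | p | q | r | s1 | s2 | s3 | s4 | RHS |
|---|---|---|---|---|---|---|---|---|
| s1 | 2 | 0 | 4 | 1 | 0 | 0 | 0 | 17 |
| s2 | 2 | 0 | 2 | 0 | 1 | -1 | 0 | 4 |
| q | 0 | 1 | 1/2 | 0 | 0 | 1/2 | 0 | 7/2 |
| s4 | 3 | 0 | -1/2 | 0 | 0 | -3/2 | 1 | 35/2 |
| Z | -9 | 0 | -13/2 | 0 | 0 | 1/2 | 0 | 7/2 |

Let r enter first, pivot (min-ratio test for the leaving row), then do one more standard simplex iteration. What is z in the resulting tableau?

77/3

Ratio test on column r — row 1: 17/4 = 17/4; row 2: 4/2 = 2; row 3: (7/2)/(1/2) = 7; row 4: entry -1/2 ≤ 0. Minimum is 2 at row 2 (s2 leaves); pivot element 2.
Pivot on row 2; the Z-row RHS becomes 7/2 − (-13/2)·2 = 33/2.
Next entering variable (most negative Z-row entry -11/4): s3.
Ratio test on column s3 — row 1: 9/2 = 9/2; row 2: entry -1/2 ≤ 0; row 3: (5/2)/(3/4) = 10/3; row 4: entry -7/4 ≤ 0. Minimum is 10/3 at row 3 (q leaves); pivot element 3/4.
After the second pivot the Z-row RHS is 33/2 − (-11/4)·(10/3) = 77/3.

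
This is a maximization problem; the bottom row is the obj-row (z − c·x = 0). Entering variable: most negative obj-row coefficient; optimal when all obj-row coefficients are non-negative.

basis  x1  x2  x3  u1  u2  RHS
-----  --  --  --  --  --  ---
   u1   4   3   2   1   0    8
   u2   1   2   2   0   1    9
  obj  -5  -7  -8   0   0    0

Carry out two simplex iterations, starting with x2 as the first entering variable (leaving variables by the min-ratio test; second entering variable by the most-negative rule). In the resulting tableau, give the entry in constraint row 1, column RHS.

4

Ratio test on column x2 — row 1: 8/3 = 8/3; row 2: 9/2 = 9/2. Minimum is 8/3 at row 1 (u1 leaves); pivot element 3.
Divide row 1 by 3; eliminate column x2 from the other rows.
Second iteration: most negative obj-row entry is -10/3 in column x3, so x3 enters.
Ratio test on column x3 — row 1: (8/3)/(2/3) = 4; row 2: (11/3)/(2/3) = 11/2. Minimum is 4 at row 1 (x2 leaves); pivot element 2/3.
Divide row 1 by 2/3; eliminate column x3 from the other rows.
After both pivots, the entry at constraint row 1, column RHS is 4.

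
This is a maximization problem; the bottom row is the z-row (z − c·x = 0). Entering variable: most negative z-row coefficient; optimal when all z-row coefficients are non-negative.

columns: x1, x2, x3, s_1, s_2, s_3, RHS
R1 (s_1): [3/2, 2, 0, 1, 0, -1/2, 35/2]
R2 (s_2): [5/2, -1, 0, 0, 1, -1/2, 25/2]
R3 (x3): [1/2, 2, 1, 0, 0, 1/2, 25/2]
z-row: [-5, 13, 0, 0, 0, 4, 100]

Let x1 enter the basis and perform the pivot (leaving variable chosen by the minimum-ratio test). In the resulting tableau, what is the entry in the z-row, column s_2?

Ratio test on column x1 — row 1: (35/2)/(3/2) = 35/3; row 2: (25/2)/(5/2) = 5; row 3: (25/2)/(1/2) = 25. Minimum is 5 at row 2 (s_2 leaves); pivot element 5/2.
Divide row 2 by 5/2; eliminate column x1 from the other rows.
z-row update in column s_2: 0 − (-5)·(2/5) = 2.

2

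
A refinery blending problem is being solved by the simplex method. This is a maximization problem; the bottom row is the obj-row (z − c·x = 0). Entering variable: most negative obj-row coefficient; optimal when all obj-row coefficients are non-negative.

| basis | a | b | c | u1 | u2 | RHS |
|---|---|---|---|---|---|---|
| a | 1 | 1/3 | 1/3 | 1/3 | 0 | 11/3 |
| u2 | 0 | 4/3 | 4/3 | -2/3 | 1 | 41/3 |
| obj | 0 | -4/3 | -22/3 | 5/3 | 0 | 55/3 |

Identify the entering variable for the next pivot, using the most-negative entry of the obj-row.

c

Negative obj-row entries: b: -4/3, c: -22/3.
The most negative is -22/3 in column c, so c enters.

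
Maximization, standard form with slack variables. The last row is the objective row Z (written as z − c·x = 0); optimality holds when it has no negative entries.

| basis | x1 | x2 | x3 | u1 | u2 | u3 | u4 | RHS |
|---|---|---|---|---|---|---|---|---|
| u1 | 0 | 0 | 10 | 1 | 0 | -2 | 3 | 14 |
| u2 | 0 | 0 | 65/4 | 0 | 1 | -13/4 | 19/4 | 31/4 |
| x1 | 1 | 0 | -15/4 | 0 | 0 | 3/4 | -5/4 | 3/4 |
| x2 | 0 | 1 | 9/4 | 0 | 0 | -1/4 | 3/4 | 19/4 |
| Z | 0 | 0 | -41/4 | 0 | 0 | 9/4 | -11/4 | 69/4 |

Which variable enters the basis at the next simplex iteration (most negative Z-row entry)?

Negative Z-row entries: x3: -41/4, u4: -11/4.
The most negative is -41/4 in column x3, so x3 enters.

x3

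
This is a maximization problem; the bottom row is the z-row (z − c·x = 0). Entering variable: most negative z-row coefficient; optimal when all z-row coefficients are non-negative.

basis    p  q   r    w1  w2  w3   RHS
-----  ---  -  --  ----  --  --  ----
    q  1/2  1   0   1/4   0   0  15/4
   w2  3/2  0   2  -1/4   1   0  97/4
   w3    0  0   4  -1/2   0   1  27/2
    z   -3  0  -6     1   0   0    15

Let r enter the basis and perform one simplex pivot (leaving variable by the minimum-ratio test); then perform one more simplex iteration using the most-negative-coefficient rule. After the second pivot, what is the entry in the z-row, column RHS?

Ratio test on column r — row 1: entry 0 ≤ 0; row 2: (97/4)/2 = 97/8; row 3: (27/2)/4 = 27/8. Minimum is 27/8 at row 3 (w3 leaves); pivot element 4.
Divide row 3 by 4; eliminate column r from the other rows.
Second iteration: most negative z-row entry is -3 in column p, so p enters.
Ratio test on column p — row 1: (15/4)/(1/2) = 15/2; row 2: (35/2)/(3/2) = 35/3; row 3: entry 0 ≤ 0. Minimum is 15/2 at row 1 (q leaves); pivot element 1/2.
Divide row 1 by 1/2; eliminate column p from the other rows.
After both pivots, the entry at the z-row, column RHS is 231/4.

231/4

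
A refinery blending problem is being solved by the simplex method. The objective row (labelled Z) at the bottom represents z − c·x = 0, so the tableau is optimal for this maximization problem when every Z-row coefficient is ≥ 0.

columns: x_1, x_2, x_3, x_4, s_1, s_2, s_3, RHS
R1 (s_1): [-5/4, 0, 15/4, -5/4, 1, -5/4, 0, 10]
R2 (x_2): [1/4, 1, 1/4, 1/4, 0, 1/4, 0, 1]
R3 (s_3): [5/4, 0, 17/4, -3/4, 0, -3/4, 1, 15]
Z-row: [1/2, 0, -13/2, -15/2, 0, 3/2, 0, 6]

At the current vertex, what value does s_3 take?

15

s_3 is basic (row 3); its value is the RHS of that row, 15.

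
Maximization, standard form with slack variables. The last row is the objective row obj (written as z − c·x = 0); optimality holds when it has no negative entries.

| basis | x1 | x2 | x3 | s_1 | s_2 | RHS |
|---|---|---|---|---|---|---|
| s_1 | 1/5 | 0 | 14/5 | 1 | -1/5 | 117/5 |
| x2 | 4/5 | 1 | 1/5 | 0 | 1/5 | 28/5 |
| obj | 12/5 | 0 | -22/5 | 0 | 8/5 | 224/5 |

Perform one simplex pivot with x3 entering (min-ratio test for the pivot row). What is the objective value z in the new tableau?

571/7

Ratio test on column x3 — row 1: (117/5)/(14/5) = 117/14; row 2: (28/5)/(1/5) = 28. Minimum is 117/14 at row 1 (s_1 leaves); pivot element 14/5.
Pivot on row 1; the obj-row RHS becomes 224/5 − (-22/5)·(117/14) = 571/7.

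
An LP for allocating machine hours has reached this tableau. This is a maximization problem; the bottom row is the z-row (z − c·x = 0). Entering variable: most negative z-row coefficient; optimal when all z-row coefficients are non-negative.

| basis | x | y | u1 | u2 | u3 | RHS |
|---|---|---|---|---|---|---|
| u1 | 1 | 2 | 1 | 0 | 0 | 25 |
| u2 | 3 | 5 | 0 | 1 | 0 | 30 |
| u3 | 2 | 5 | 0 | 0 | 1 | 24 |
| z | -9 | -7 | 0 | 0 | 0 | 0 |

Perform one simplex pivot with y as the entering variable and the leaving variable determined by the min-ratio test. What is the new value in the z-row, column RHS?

168/5

Ratio test on column y — row 1: 25/2 = 25/2; row 2: 30/5 = 6; row 3: 24/5 = 24/5. Minimum is 24/5 at row 3 (u3 leaves); pivot element 5.
Divide row 3 by 5; eliminate column y from the other rows.
z-row update in column RHS: 0 − (-7)·(24/5) = 168/5.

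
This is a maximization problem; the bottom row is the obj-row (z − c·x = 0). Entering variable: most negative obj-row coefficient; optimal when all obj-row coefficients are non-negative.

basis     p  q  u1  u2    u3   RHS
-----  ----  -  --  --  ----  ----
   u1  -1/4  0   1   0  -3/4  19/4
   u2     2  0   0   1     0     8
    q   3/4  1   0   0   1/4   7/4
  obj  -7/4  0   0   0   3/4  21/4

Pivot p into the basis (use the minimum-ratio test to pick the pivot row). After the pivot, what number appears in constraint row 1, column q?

1/3

Ratio test on column p — row 1: entry -1/4 ≤ 0; row 2: 8/2 = 4; row 3: (7/4)/(3/4) = 7/3. Minimum is 7/3 at row 3 (q leaves); pivot element 3/4.
Divide row 3 by 3/4; eliminate column p from the other rows.
Row 1 update in column q: 0 − (-1/4)·(4/3) = 1/3.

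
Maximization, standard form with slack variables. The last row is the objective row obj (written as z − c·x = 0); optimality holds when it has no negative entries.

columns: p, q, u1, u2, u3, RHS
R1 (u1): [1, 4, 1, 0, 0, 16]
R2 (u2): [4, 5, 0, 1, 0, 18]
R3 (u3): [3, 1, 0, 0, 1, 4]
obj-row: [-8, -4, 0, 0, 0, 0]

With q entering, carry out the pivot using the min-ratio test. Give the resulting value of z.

72/5

Ratio test on column q — row 1: 16/4 = 4; row 2: 18/5 = 18/5; row 3: 4/1 = 4. Minimum is 18/5 at row 2 (u2 leaves); pivot element 5.
Pivot on row 2; the obj-row RHS becomes 0 − (-4)·(18/5) = 72/5.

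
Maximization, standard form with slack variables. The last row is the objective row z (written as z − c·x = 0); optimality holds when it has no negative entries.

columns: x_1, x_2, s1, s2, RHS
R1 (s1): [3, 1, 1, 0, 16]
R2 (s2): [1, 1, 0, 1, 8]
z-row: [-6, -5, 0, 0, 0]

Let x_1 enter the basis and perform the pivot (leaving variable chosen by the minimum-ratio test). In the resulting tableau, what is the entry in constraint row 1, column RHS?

Ratio test on column x_1 — row 1: 16/3 = 16/3; row 2: 8/1 = 8. Minimum is 16/3 at row 1 (s1 leaves); pivot element 3.
Divide row 1 by 3; eliminate column x_1 from the other rows.
In the new row 1, the RHS entry is the old entry divided by the pivot: 16/3 = 16/3.

16/3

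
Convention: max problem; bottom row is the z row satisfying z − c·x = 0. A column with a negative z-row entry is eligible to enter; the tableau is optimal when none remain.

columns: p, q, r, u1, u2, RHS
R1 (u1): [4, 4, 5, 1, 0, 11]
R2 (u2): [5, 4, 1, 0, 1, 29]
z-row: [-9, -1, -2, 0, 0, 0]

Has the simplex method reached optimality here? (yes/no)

The z-row has a negative entry -9 in column p, so it is not optimal.

no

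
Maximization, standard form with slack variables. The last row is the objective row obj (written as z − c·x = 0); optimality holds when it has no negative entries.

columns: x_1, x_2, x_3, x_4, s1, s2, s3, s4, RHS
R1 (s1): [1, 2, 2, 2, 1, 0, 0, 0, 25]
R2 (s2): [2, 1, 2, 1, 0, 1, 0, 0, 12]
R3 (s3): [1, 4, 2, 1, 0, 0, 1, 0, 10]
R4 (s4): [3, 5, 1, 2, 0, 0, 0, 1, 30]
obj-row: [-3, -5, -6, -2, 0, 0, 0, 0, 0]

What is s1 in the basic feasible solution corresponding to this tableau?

s1 is basic (row 1); its value is the RHS of that row, 25.

25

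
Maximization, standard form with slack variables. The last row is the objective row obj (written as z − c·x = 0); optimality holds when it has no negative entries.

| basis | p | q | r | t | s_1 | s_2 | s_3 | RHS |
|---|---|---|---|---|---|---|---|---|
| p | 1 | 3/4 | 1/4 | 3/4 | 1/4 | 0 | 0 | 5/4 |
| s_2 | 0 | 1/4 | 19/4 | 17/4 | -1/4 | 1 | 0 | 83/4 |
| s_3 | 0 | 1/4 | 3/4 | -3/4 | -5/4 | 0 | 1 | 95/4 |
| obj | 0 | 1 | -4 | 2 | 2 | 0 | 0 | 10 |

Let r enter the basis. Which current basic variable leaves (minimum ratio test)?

s_2

Column r entries and ratios — p: (5/4)/(1/4) = 5; s_2: (83/4)/(19/4) = 83/19; s_3: (95/4)/(3/4) = 95/3.
Smallest ratio is 83/19 in the row of s_2, so s_2 leaves.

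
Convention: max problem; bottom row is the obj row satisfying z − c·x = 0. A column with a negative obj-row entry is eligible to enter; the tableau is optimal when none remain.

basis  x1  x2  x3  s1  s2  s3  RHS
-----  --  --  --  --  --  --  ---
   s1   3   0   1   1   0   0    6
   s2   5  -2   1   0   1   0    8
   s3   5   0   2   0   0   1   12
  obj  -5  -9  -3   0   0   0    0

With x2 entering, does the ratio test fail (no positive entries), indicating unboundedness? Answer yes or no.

yes

Every constraint-row entry in column x2 is ≤ 0, so increasing x2 is unbounded.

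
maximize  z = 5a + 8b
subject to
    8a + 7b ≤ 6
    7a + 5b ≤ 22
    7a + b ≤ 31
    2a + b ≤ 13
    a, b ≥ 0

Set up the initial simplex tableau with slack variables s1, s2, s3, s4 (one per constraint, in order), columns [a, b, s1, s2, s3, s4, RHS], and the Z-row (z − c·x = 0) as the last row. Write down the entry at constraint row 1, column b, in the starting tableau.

Constraint 1 has coefficient 7 on b.

7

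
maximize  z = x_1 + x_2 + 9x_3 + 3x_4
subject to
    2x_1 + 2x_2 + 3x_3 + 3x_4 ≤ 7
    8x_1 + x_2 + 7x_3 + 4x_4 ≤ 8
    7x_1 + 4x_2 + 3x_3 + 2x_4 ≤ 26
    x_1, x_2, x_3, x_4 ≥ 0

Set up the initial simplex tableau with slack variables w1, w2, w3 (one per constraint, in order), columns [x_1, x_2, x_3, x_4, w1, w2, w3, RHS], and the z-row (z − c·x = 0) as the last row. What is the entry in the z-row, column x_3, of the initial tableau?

-9

The z-row carries the negated objective coefficients: the x_3 entry is -9.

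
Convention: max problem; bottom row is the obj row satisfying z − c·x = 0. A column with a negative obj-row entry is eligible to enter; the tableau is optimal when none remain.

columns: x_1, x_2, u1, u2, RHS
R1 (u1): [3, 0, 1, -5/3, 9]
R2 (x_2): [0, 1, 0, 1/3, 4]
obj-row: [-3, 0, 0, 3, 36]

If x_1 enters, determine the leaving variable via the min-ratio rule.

Column x_1 entries and ratios — u1: 9/3 = 3; x_2: 0 ≤ 0, skip.
Smallest ratio is 3 in the row of u1, so u1 leaves.

u1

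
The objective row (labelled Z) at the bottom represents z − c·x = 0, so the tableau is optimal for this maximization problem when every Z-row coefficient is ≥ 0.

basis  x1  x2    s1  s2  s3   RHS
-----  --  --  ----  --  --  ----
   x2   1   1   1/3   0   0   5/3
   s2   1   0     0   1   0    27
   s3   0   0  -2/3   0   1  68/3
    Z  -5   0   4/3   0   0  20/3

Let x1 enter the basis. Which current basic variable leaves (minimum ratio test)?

Column x1 entries and ratios — x2: (5/3)/1 = 5/3; s2: 27/1 = 27; s3: 0 ≤ 0, skip.
Smallest ratio is 5/3 in the row of x2, so x2 leaves.

x2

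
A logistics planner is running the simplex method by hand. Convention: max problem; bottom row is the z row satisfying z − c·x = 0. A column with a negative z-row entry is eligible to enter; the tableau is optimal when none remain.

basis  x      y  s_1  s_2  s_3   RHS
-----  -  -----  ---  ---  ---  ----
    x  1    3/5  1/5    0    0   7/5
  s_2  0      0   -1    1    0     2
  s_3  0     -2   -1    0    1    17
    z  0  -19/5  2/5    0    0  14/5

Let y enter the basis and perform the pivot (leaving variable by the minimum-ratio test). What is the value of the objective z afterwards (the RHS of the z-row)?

Ratio test on column y — row 1: (7/5)/(3/5) = 7/3; row 2: entry 0 ≤ 0; row 3: entry -2 ≤ 0. Minimum is 7/3 at row 1 (x leaves); pivot element 3/5.
Pivot on row 1; the z-row RHS becomes 14/5 − (-19/5)·(7/3) = 35/3.

35/3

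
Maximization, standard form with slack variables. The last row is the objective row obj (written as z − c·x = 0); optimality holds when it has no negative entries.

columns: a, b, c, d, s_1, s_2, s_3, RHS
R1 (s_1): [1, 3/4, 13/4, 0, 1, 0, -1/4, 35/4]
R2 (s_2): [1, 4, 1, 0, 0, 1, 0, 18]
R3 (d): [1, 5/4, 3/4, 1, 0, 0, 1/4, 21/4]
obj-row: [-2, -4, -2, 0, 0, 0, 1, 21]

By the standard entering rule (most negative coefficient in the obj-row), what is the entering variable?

Negative obj-row entries: a: -2, b: -4, c: -2.
The most negative is -4 in column b, so b enters.

b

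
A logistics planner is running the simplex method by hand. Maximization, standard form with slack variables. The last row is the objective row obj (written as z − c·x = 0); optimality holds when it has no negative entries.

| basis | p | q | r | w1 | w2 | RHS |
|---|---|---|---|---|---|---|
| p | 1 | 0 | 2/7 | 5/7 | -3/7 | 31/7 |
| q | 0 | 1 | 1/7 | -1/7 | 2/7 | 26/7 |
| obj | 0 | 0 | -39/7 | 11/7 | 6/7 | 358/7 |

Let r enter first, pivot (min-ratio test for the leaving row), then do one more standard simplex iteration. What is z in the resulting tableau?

Ratio test on column r — row 1: (31/7)/(2/7) = 31/2; row 2: (26/7)/(1/7) = 26. Minimum is 31/2 at row 1 (p leaves); pivot element 2/7.
Pivot on row 1; the obj-row RHS becomes 358/7 − (-39/7)·(31/2) = 275/2.
Next entering variable (most negative obj-row entry -15/2): w2.
Ratio test on column w2 — row 1: entry -3/2 ≤ 0; row 2: (3/2)/(1/2) = 3. Minimum is 3 at row 2 (q leaves); pivot element 1/2.
After the second pivot the obj-row RHS is 275/2 − (-15/2)·3 = 160.

160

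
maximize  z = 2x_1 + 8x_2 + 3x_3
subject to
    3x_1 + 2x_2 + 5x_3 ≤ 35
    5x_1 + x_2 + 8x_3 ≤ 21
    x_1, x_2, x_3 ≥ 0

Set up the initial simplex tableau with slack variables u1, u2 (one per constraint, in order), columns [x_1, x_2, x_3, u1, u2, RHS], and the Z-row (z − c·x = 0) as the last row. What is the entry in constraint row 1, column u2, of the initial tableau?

0

Slack u2 belongs to constraint 2; its column is the unit vector e_2, so the entry in row 1 is 0.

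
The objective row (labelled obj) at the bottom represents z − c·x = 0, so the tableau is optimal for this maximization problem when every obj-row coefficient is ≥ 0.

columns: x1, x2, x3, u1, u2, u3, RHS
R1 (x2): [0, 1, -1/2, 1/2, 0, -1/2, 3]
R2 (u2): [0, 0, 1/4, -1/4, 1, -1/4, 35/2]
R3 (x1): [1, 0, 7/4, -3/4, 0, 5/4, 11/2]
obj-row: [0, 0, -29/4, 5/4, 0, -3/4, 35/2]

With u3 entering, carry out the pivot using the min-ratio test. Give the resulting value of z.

Ratio test on column u3 — row 1: entry -1/2 ≤ 0; row 2: entry -1/4 ≤ 0; row 3: (11/2)/(5/4) = 22/5. Minimum is 22/5 at row 3 (x1 leaves); pivot element 5/4.
Pivot on row 3; the obj-row RHS becomes 35/2 − (-3/4)·(22/5) = 104/5.

104/5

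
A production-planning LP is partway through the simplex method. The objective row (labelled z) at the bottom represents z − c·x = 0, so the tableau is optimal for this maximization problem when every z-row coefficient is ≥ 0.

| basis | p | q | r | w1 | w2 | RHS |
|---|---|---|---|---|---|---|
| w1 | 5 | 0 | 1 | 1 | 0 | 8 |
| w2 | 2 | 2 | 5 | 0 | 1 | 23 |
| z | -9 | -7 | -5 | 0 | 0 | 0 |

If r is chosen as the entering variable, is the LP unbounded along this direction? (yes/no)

Column r has positive entries in row(s) 1, 2, so the ratio test bounds it — not unbounded.

no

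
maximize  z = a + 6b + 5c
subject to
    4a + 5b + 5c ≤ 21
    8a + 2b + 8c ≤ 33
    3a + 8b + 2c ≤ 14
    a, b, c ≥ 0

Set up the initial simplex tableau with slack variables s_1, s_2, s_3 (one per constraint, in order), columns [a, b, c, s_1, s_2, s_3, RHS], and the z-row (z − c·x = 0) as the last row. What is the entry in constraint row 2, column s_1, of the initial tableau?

0

Slack s_1 belongs to constraint 1; its column is the unit vector e_1, so the entry in row 2 is 0.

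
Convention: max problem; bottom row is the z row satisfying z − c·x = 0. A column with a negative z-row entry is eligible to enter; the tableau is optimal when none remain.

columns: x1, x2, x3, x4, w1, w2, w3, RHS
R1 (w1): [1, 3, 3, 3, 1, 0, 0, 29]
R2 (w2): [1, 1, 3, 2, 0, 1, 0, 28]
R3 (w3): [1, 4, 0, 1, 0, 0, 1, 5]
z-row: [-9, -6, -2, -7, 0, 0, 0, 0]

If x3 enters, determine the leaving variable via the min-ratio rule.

Column x3 entries and ratios — w1: 29/3 = 29/3; w2: 28/3 = 28/3; w3: 0 ≤ 0, skip.
Smallest ratio is 28/3 in the row of w2, so w2 leaves.

w2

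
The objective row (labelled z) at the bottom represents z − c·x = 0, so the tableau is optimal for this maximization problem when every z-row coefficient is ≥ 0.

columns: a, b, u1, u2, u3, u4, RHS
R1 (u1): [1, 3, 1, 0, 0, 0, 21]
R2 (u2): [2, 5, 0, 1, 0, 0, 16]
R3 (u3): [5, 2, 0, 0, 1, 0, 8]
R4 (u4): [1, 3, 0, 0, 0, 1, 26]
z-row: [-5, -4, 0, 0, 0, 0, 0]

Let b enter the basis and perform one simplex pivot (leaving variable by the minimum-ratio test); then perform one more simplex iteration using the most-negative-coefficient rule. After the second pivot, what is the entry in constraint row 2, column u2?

5/21

Ratio test on column b — row 1: 21/3 = 7; row 2: 16/5 = 16/5; row 3: 8/2 = 4; row 4: 26/3 = 26/3. Minimum is 16/5 at row 2 (u2 leaves); pivot element 5.
Divide row 2 by 5; eliminate column b from the other rows.
Second iteration: most negative z-row entry is -17/5 in column a, so a enters.
Ratio test on column a — row 1: entry -1/5 ≤ 0; row 2: (16/5)/(2/5) = 8; row 3: (8/5)/(21/5) = 8/21; row 4: entry -1/5 ≤ 0. Minimum is 8/21 at row 3 (u3 leaves); pivot element 21/5.
Divide row 3 by 21/5; eliminate column a from the other rows.
After both pivots, the entry at constraint row 2, column u2 is 5/21.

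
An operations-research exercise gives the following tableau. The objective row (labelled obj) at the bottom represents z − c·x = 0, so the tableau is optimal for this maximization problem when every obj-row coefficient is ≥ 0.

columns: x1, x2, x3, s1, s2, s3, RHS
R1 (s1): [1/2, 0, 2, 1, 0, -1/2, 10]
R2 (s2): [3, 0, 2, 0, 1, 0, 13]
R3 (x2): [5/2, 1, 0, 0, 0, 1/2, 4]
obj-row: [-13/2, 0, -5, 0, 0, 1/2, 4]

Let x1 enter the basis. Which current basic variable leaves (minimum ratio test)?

Column x1 entries and ratios — s1: 10/(1/2) = 20; s2: 13/3 = 13/3; x2: 4/(5/2) = 8/5.
Smallest ratio is 8/5 in the row of x2, so x2 leaves.

x2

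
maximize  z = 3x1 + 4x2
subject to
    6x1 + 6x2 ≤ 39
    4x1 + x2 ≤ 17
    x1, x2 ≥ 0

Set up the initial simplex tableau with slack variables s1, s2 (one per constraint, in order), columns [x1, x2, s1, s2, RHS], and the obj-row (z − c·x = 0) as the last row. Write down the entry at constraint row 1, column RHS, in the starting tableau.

39

The RHS of constraint 1 is b_1 = 39.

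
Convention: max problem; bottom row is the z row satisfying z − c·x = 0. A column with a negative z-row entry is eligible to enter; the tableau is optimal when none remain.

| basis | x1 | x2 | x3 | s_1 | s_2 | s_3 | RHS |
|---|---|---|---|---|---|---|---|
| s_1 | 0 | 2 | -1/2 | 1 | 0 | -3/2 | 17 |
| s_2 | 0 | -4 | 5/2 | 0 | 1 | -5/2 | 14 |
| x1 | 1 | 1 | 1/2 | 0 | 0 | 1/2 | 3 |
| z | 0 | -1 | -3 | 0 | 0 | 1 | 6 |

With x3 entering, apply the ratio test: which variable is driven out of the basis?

Column x3 entries and ratios — s_1: -1/2 ≤ 0, skip; s_2: 14/(5/2) = 28/5; x1: 3/(1/2) = 6.
Smallest ratio is 28/5 in the row of s_2, so s_2 leaves.

s_2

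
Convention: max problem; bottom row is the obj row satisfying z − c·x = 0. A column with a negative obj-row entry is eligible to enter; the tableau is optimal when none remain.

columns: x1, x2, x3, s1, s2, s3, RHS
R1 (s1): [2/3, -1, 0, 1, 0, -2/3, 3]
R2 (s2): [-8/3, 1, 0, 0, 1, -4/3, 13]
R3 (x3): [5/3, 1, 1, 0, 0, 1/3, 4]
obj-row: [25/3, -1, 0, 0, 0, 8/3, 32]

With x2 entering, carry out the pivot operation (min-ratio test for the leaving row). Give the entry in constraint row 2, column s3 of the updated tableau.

-5/3

Ratio test on column x2 — row 1: entry -1 ≤ 0; row 2: 13/1 = 13; row 3: 4/1 = 4. Minimum is 4 at row 3 (x3 leaves); pivot element 1.
Divide row 3 by 1; eliminate column x2 from the other rows.
Row 2 update in column s3: -4/3 − 1·(1/3) = -5/3.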